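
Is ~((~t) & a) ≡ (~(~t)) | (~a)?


Compare truth tables:
a | t | φ | ψ
-------------
False | False | True | True
True | False | False | False
False | True | True | True
True | True | True | True
The columns φ and ψ agree on every row.

Yes, they are logically equivalent.


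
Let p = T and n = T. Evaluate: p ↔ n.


Biconditional is true when both operands have the same truth value.
Substitute: p=T, n=T.
T ↔ T evaluates to T.

T


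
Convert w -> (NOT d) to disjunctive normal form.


Step 1: Rewrite w → (¬d) as ¬w ∨ (¬d).

(NOT w) OR (NOT d)


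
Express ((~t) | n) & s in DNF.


Step 1: Distribute ∧ over ∨: ((¬t) ∨ n) ∧ s = ((¬t) ∧ s) ∨ (n ∧ s).

((~t) & s) | (n & s)


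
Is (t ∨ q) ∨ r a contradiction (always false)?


Truth table over {q, r, t}:
q | r | t | φ
-------------
F | F | F | F
T | F | F | T
F | T | F | T
T | T | F | T
F | F | T | T
T | F | T | T
F | T | T | T
T | T | T | T
Satisfying assignment at row 2: q=T, r=F, t=F gives T.

No, it is not a contradiction.


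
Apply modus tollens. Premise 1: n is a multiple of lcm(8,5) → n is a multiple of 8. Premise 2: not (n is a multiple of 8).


Modus tollens: from (P → Q) and ¬Q, infer ¬P.
Q = 'n is a multiple of 8' is denied; since P → Q, P must also fail.

Not (n is a multiple of lcm(8,5)).


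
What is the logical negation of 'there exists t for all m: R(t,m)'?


Negation flips each quantifier (∀↔∃) and negates the inner predicate.
¬(there exists t for all m: φ) = for all t there exists m: ¬φ.

for all t there exists m: NOT(R(t,m))


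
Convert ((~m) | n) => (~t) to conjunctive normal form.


Step 1: Rewrite as ¬((¬m) ∨ n) ∨ (¬t) = (¬(¬m) ∧ ¬n) ∨ (¬t).
Step 2: Distribute ∨ over ∧.
Step 3: Eliminate any double negations (¬¬X = X).

(m | (~t)) & ((~n) | (~t))


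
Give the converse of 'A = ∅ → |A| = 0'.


The converse of (P → Q) is (Q → P). It is not in general equivalent to the original.
Here P = 'A = ∅' and Q = '|A| = 0'.

If |A| = 0, then A = ∅.


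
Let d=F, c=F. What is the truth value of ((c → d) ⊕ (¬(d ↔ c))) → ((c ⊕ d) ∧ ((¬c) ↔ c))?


Substitute d=F, c=F:
c → d = F → F = T
d ↔ c = F ↔ F = T
¬(d ↔ c) = F
(c → d) ⊕ (¬(d ↔ c)) = T ⊕ F = T
c ⊕ d = F ⊕ F = F
¬c = T
(¬c) ↔ c = T ↔ F = F
(c ⊕ d) ∧ ((¬c) ↔ c) = F ∧ F = F
((c → d) ⊕ (¬(d ↔ c))) → ((c ⊕ d) ∧ ((¬c) ↔ c)) = T → F = F

F


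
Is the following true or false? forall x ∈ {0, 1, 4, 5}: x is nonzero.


Evaluate the predicate on each element: 0:False, 1:True, 4:True, 5:True.
Counterexample x = 0 fails the predicate.

False


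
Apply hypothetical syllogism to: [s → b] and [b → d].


Hypothetical syllogism: from (P → Q) and (Q → R), infer (P → R).
Chain the two implications through the shared middle term 'b'.

s → d


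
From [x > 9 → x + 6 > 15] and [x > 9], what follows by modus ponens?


Modus ponens: from (P → Q) and P, infer Q.
P = 'x > 9' is asserted, and P → Q holds, so Q follows.

x + 6 > 15.


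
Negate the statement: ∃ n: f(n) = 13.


¬(∀ x: φ) = ∃ x: ¬φ, and ¬(∃ x: φ) = ∀ x: ¬φ.
Apply to the existential statement.

∀ n: ¬(f(n) = 13)


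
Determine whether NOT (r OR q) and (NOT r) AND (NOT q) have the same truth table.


Compare truth tables:
q | r | φ | ψ
-------------
F | F | T | T
T | F | F | F
F | T | F | F
T | T | F | F
The columns φ and ψ agree on every row.

Yes, they are logically equivalent.


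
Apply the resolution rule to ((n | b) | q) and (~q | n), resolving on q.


The clauses contain complementary literals q and ~q.
Resolution eliminates this pair and disjoins the remaining literals (merging duplicates).

(b | n)


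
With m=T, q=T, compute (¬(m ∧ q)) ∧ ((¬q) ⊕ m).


Substitute m=T, q=T:
m ∧ q = T ∧ T = T
¬(m ∧ q) = F
¬q = F
(¬q) ⊕ m = F ⊕ T = T
(¬(m ∧ q)) ∧ ((¬q) ⊕ m) = F ∧ T = F

F


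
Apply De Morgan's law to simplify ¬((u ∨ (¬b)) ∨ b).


De Morgan: the negation of a disjunction is the conjunction of the negations.
Distribute ¬ across ∨, flipping it to ∧, and negate each literal.

((¬u) ∧ b) ∧ (¬b)


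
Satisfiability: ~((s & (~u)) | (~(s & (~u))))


Check all 4 assignments over {s, u}:
s | u | φ
---------
False | False | False
True | False | False
False | True | False
True | True | False
No assignment makes the formula true.

Unsatisfiable.


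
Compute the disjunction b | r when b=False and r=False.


Disjunction is false only when both operands are false.
Substitute: b=False, r=False.
False | False evaluates to False.

False


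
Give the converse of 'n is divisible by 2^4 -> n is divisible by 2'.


The converse of (P → Q) is (Q → P). It is not in general equivalent to the original.
Here P = 'n is divisible by 2^4' and Q = 'n is divisible by 2'.

If n is divisible by 2, then n is divisible by 2^4.


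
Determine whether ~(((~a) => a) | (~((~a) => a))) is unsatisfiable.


Truth table over {a}:
a | φ
-----
False | False
True | False
Every row is false.

Yes, it is a contradiction.


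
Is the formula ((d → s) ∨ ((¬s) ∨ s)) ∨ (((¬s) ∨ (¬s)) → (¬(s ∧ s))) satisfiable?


Search for a satisfying assignment over {d, s}.
Try d=F, s=F: the formula evaluates to T.
A satisfying assignment exists.

Satisfiable.


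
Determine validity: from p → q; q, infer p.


This is affirming the consequent (fallacy). There exist truth assignments where the premises are all true but the conclusion is false.

Invalid.


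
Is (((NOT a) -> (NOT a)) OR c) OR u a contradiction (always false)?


Truth table over {a, c, u}:
a | c | u | φ
-------------
F | F | F | T
T | F | F | T
F | T | F | T
T | T | F | T
F | F | T | T
T | F | T | T
F | T | T | T
T | T | T | T
Satisfying assignment at row 1: a=F, c=F, u=F gives T.

No, it is not a contradiction.


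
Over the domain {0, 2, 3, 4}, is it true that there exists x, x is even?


Evaluate the predicate on each element: 0:T, 2:T, 3:F, 4:T.
Witness x = 0 satisfies the predicate.

T


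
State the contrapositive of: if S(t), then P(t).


The contrapositive of (P → Q) is (¬Q → ¬P); it is logically equivalent to the original.
Here P = 'S(t)' and Q = 'P(t)'.

If not (P(t)), then not (S(t)).


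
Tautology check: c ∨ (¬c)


Build the truth table over {c}:
c | φ
-----
F | T
T | T
Every row evaluates to true.

Yes, it is a tautology.


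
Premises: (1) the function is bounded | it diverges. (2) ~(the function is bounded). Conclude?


Disjunctive syllogism: from (P ∨ Q) and ¬P, infer Q.
One disjunct, 'the function is bounded', is ruled out; the other must hold.

it diverges


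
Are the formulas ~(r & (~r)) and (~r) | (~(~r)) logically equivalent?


Compare truth tables:
r | φ | ψ
---------
False | True | True
True | True | True
The columns φ and ψ agree on every row.

Yes, they are logically equivalent.


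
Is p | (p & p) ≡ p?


Compare truth tables:
p | φ | ψ
---------
False | False | False
True | True | True
The columns φ and ψ agree on every row.

Yes, they are logically equivalent.


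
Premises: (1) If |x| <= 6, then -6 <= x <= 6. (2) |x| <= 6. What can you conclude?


Modus ponens: from (P → Q) and P, infer Q.
P = '|x| <= 6' is asserted, and P → Q holds, so Q follows.

-6 <= x <= 6.


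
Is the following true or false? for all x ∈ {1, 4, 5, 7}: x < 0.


Evaluate the predicate on each element: 1:F, 4:F, 5:F, 7:F.
Counterexample x = 1 fails the predicate.

F


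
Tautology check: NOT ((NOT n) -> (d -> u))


Build the truth table over {d, n, u}:
d | n | u | φ
-------------
F | F | F | F
T | F | F | T
F | T | F | F
T | T | F | F
F | F | T | F
T | F | T | F
F | T | T | F
T | T | T | F
Counterexample at row 1: with d=F, n=F, u=F, the formula is F.

No, it is not a tautology.


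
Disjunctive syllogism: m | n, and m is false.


Disjunctive syllogism: from (P ∨ Q) and ¬P, infer Q.
One disjunct, 'm', is ruled out; the other must hold.

n


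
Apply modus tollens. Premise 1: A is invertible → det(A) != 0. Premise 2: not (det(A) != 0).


Modus tollens: from (P → Q) and ¬Q, infer ¬P.
Q = 'det(A) != 0' is denied; since P → Q, P must also fail.

Not (A is invertible).


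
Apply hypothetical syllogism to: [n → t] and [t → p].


Hypothetical syllogism: from (P → Q) and (Q → R), infer (P → R).
Chain the two implications through the shared middle term 't'.

n → p


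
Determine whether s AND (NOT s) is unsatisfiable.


Truth table over {s}:
s | φ
-----
F | F
T | F
Every row is false.

Yes, it is a contradiction.


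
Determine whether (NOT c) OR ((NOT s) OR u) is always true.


Build the truth table over {c, s, u}:
c | s | u | φ
-------------
F | F | F | T
T | F | F | T
F | T | F | T
T | T | F | F
F | F | T | T
T | F | T | T
F | T | T | T
T | T | T | T
Counterexample at row 4: with c=T, s=T, u=F, the formula is F.

No, it is not a tautology.


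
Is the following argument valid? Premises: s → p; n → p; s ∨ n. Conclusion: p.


This matches the form of proof by cases: the conclusion follows in every model of the premises.

Valid.


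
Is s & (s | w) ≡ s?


Compare truth tables:
s | w | φ | ψ
-------------
False | False | False | False
True | False | True | True
False | True | False | False
True | True | True | True
The columns φ and ψ agree on every row.

Yes, they are logically equivalent.


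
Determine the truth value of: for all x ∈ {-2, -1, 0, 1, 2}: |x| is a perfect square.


Evaluate the predicate on each element: -2:F, -1:T, 0:T, 1:T, 2:F.
Counterexample x = -2 fails the predicate.

F


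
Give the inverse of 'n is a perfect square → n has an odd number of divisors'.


The inverse of (P → Q) is (¬P → ¬Q). It is equivalent to the converse, not to the original.
Here P = 'n is a perfect square' and Q = 'n has an odd number of divisors'.

If not (n is a perfect square), then not (n has an odd number of divisors).


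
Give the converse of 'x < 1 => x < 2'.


The converse of (P → Q) is (Q → P). It is not in general equivalent to the original.
Here P = 'x < 1' and Q = 'x < 2'.

If x < 2, then x < 1.


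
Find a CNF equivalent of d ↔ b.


Step 1: Rewrite d ↔ b as (d → b) ∧ (b → d).
Step 2: Rewrite each implication as a disjunction.

((¬d) ∨ b) ∧ ((¬b) ∨ d)


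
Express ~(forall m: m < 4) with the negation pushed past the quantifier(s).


¬(forall x: φ) = exists x: ¬φ, and ¬(exists x: φ) = forall x: ¬φ.
Apply to the universal statement.

exists m: ~(m < 4)


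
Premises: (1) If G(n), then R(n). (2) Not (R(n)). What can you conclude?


Modus tollens: from (P → Q) and ¬Q, infer ¬P.
Q = 'R(n)' is denied; since P → Q, P must also fail.

Not (G(n)).


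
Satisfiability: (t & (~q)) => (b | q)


Search for a satisfying assignment over {b, q, t}.
Try b=False, q=False, t=False: the formula evaluates to True.
A satisfying assignment exists.

Satisfiable.


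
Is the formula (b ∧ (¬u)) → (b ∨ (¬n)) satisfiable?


Search for a satisfying assignment over {b, n, u}.
Try b=F, n=F, u=F: the formula evaluates to T.
A satisfying assignment exists.

Satisfiable.


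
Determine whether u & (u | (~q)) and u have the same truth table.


Compare truth tables:
q | u | φ | ψ
-------------
False | False | False | False
True | False | False | False
False | True | True | True
True | True | True | True
The columns φ and ψ agree on every row.

Yes, they are logically equivalent.


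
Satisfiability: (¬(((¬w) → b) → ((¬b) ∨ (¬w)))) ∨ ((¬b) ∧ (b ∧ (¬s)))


Search for a satisfying assignment over {b, s, w}.
Try b=T, s=F, w=T: the formula evaluates to T.
A satisfying assignment exists.

Satisfiable.


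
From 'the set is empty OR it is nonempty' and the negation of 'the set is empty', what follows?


Disjunctive syllogism: from (P ∨ Q) and ¬P, infer Q.
One disjunct, 'the set is empty', is ruled out; the other must hold.

it is nonempty


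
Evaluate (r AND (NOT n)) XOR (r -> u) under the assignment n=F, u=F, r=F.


Substitute n=F, u=F, r=F:
NOT n = T
r AND (NOT n) = F AND T = F
r -> u = F -> F = T
(r AND (NOT n)) XOR (r -> u) = F XOR T = T

T


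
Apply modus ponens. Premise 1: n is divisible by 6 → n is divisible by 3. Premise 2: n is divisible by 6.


Modus ponens: from (P → Q) and P, infer Q.
P = 'n is divisible by 6' is asserted, and P → Q holds, so Q follows.

n is divisible by 3.


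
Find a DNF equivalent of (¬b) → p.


Step 1: Rewrite (¬b) → p as ¬(¬b) ∨ p.
Step 2: Eliminate any double negations (¬¬X = X).

b ∨ p


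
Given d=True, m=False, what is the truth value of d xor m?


Exclusive or is true when exactly one operand is true.
Substitute: d=True, m=False.
True xor False evaluates to True.

True


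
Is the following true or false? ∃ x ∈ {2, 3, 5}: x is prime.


Evaluate the predicate on each element: 2:T, 3:T, 5:T.
Witness x = 2 satisfies the predicate.

T


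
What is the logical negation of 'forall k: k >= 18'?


¬(forall x: φ) = exists x: ¬φ, and ¬(exists x: φ) = forall x: ¬φ.
Apply to the universal statement.

exists k: ~(k >= 18)


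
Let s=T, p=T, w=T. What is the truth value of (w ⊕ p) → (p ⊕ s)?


Substitute s=T, p=T, w=T:
w ⊕ p = T ⊕ T = F
p ⊕ s = T ⊕ T = F
(w ⊕ p) → (p ⊕ s) = F → F = T

T


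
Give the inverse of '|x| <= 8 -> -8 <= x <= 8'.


The inverse of (P → Q) is (¬P → ¬Q). It is equivalent to the converse, not to the original.
Here P = '|x| <= 8' and Q = '-8 <= x <= 8'.

If not (|x| <= 8), then not (-8 <= x <= 8).


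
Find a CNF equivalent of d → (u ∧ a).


Step 1: Rewrite d → (u ∧ a) as ¬d ∨ (u ∧ a).
Step 2: Distribute ∨ over ∧.

((¬d) ∨ u) ∧ ((¬d) ∨ a)


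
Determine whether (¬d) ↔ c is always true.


Build the truth table over {c, d}:
c | d | φ
---------
F | F | F
T | F | T
F | T | T
T | T | F
Counterexample at row 1: with c=F, d=F, the formula is F.

No, it is not a tautology.


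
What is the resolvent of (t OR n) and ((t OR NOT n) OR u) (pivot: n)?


The clauses contain complementary literals n and NOTn.
Resolution eliminates this pair and disjoins the remaining literals (merging duplicates).

(t OR u)


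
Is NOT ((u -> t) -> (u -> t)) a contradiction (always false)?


Truth table over {t, u}:
t | u | φ
---------
F | F | F
T | F | F
F | T | F
T | T | F
Every row is false.

Yes, it is a contradiction.


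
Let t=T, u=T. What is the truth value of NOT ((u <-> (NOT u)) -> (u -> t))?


Substitute t=T, u=T:
NOT u = F
u <-> (NOT u) = T <-> F = F
u -> t = T -> T = T
(u <-> (NOT u)) -> (u -> t) = F -> T = T
NOT ((u <-> (NOT u)) -> (u -> t)) = F

F


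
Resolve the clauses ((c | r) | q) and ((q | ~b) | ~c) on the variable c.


The clauses contain complementary literals c and ~c.
Resolution eliminates this pair and disjoins the remaining literals (merging duplicates).

((r | q) | ~b)


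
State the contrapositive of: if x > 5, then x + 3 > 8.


The contrapositive of (P → Q) is (¬Q → ¬P); it is logically equivalent to the original.
Here P = 'x > 5' and Q = 'x + 3 > 8'.

If not (x + 3 > 8), then not (x > 5).


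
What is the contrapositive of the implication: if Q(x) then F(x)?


The contrapositive of (P → Q) is (¬Q → ¬P); it is logically equivalent to the original.
Here P = 'Q(x)' and Q = 'F(x)'.

If not (F(x)), then not (Q(x)).


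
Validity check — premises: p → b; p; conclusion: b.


This matches the form of modus ponens: the conclusion follows in every model of the premises.

Valid.


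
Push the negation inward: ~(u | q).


De Morgan: the negation of a disjunction is the conjunction of the negations.
Distribute ~ across |, flipping it to &, and negate each literal.

(~u) & (~q)


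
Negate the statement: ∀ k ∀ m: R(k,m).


Negation flips each quantifier (∀↔∃) and negates the inner predicate.
¬(∀ k ∀ m: φ) = ∃ k ∃ m: ¬φ.

∃ k ∃ m: ¬(R(k,m))


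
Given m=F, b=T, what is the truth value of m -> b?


Implication is false only when antecedent is true and consequent is false.
Substitute: m=F, b=T.
F -> T evaluates to T.

T


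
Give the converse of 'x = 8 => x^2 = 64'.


The converse of (P → Q) is (Q → P). It is not in general equivalent to the original.
Here P = 'x = 8' and Q = 'x^2 = 64'.

If x^2 = 64, then x = 8.


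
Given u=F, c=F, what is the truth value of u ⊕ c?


Exclusive or is true when exactly one operand is true.
Substitute: u=F, c=F.
F ⊕ F evaluates to F.

F


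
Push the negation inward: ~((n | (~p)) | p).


De Morgan: the negation of a disjunction is the conjunction of the negations.
Distribute ~ across |, flipping it to &, and negate each literal.

((~n) & p) & (~p)


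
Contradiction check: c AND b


Truth table over {b, c}:
b | c | φ
---------
F | F | F
T | F | F
F | T | F
T | T | T
Satisfying assignment at row 4: b=T, c=T gives T.

No, it is not a contradiction.


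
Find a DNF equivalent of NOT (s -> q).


Step 1: Rewrite implication then negate: ¬(¬s ∨ q) = s ∧ ¬q.

s AND (NOT q)


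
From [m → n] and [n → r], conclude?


Hypothetical syllogism: from (P → Q) and (Q → R), infer (P → R).
Chain the two implications through the shared middle term 'n'.

m → r


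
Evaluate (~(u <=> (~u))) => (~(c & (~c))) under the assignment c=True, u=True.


Substitute c=True, u=True:
~u = False
u <=> (~u) = True <=> False = False
~(u <=> (~u)) = True
~c = False
c & (~c) = True & False = False
~(c & (~c)) = True
(~(u <=> (~u))) => (~(c & (~c))) = True => True = True

True


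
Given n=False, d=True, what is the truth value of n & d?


Conjunction is true only when both operands are true.
Substitute: n=False, d=True.
False & True evaluates to False.

False


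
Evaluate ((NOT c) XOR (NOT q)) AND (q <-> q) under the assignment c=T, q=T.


Substitute c=T, q=T:
NOT c = F
NOT q = F
(NOT c) XOR (NOT q) = F XOR F = F
q <-> q = T <-> T = T
((NOT c) XOR (NOT q)) AND (q <-> q) = F AND T = F

F


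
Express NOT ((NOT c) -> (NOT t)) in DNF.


Step 1: Rewrite implication then negate: ¬(¬(¬c) ∨ (¬t)) = (¬c) ∧ ¬(¬t).
Step 2: Eliminate any double negations (¬¬X = X).

(NOT c) AND t


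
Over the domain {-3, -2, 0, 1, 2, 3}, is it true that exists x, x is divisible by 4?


Evaluate the predicate on each element: -3:False, -2:False, 0:True, 1:False, 2:False, 3:False.
Witness x = 0 satisfies the predicate.

True


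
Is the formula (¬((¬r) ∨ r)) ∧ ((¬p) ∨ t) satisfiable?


Check all 8 assignments over {p, r, t}:
p | r | t | φ
-------------
F | F | F | F
T | F | F | F
F | T | F | F
T | T | F | F
F | F | T | F
T | F | T | F
F | T | T | F
T | T | T | F
No assignment makes the formula true.

Unsatisfiable.


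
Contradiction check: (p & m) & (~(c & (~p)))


Truth table over {c, m, p}:
c | m | p | φ
-------------
False | False | False | False
True | False | False | False
False | True | False | False
True | True | False | False
False | False | True | False
True | False | True | False
False | True | True | True
True | True | True | True
Satisfying assignment at row 7: c=False, m=True, p=True gives True.

No, it is not a contradiction.


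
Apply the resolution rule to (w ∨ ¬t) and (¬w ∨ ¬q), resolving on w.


The clauses contain complementary literals w and ¬w.
Resolution eliminates this pair and disjoins the remaining literals (merging duplicates).

(¬t ∨ ¬q)


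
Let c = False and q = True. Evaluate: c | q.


Disjunction is false only when both operands are false.
Substitute: c=False, q=True.
False | True evaluates to True.

True


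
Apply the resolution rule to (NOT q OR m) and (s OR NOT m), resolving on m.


The clauses contain complementary literals m and NOTm.
Resolution eliminates this pair and disjoins the remaining literals (merging duplicates).

(NOT q OR s)


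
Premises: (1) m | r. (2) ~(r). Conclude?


Disjunctive syllogism: from (P ∨ Q) and ¬P, infer Q.
One disjunct, 'r', is ruled out; the other must hold.

m


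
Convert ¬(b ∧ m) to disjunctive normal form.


Step 1: Apply De Morgan: ¬(b ∧ m) = ¬b ∨ ¬m.

(¬b) ∨ (¬m)


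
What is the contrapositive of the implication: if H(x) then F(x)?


The contrapositive of (P → Q) is (¬Q → ¬P); it is logically equivalent to the original.
Here P = 'H(x)' and Q = 'F(x)'.

If not (F(x)), then not (H(x)).


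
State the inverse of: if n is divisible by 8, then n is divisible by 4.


The inverse of (P → Q) is (¬P → ¬Q). It is equivalent to the converse, not to the original.
Here P = 'n is divisible by 8' and Q = 'n is divisible by 4'.

If not (n is divisible by 8), then not (n is divisible by 4).


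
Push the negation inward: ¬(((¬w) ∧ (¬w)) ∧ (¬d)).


De Morgan: the negation of a conjunction is the disjunction of the negations.
Distribute ¬ across ∧, flipping it to ∨, and negate each literal.

(w ∨ w) ∨ d


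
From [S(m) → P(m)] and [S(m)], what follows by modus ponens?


Modus ponens: from (P → Q) and P, infer Q.
P = 'S(m)' is asserted, and P → Q holds, so Q follows.

P(m).


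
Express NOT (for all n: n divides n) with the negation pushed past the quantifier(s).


¬(for all x: φ) = there exists x: ¬φ, and ¬(there exists x: φ) = for all x: ¬φ.
Apply to the universal statement.

there exists n: NOT(n divides n)


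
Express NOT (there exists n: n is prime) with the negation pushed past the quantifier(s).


¬(for all x: φ) = there exists x: ¬φ, and ¬(there exists x: φ) = for all x: ¬φ.
Apply to the existential statement.

for all n: NOT(n is prime)


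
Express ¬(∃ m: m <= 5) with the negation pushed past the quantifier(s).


¬(∀ x: φ) = ∃ x: ¬φ, and ¬(∃ x: φ) = ∀ x: ¬φ.
Apply to the existential statement.

∀ m: ¬(m <= 5)


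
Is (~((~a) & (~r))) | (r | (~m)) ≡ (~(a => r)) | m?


Compare truth tables:
a | m | r | φ | ψ
-----------------
False | False | False | True | False
True | False | False | True | True
False | True | False | False | True
True | True | False | True | True
False | False | True | True | False
True | False | True | True | False
False | True | True | True | True
True | True | True | True | True
They differ at row 1 (a=False, m=False, r=False): φ=True but ψ=False.

No, they are not logically equivalent.


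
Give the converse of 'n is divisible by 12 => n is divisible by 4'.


The converse of (P → Q) is (Q → P). It is not in general equivalent to the original.
Here P = 'n is divisible by 12' and Q = 'n is divisible by 4'.

If n is divisible by 4, then n is divisible by 12.


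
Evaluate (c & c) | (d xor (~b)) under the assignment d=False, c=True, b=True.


Substitute d=False, c=True, b=True:
c & c = True & True = True
~b = False
d xor (~b) = False xor False = False
(c & c) | (d xor (~b)) = True | False = True

True


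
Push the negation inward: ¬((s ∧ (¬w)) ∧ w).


De Morgan: the negation of a conjunction is the disjunction of the negations.
Distribute ¬ across ∧, flipping it to ∨, and negate each literal.

((¬s) ∨ w) ∨ (¬w)


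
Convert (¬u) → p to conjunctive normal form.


Step 1: Rewrite (¬u) → p as ¬(¬u) ∨ p.
Step 2: Eliminate any double negations (¬¬X = X).

u ∨ p


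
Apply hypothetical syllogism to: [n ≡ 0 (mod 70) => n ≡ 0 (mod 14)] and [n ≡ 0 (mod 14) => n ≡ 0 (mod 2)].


Hypothetical syllogism: from (P → Q) and (Q → R), infer (P → R).
Chain the two implications through the shared middle term 'n ≡ 0 (mod 14)'.

n ≡ 0 (mod 70) => n ≡ 0 (mod 2)


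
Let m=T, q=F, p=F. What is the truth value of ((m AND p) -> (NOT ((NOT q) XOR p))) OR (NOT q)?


Substitute m=T, q=F, p=F:
m AND p = T AND F = F
NOT q = T
(NOT q) XOR p = T XOR F = T
NOT ((NOT q) XOR p) = F
(m AND p) -> (NOT ((NOT q) XOR p)) = F -> F = T
NOT q = T
((m AND p) -> (NOT ((NOT q) XOR p))) OR (NOT q) = T OR T = T

T


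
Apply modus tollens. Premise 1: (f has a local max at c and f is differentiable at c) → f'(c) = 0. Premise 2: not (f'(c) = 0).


Modus tollens: from (P → Q) and ¬Q, infer ¬P.
Q = 'f'(c) = 0' is denied; since P → Q, P must also fail.

Not ((f has a local max at c and f is differentiable at c)).


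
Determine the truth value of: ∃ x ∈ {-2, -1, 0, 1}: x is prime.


Evaluate the predicate on each element: -2:F, -1:F, 0:F, 1:F.
No element satisfies the predicate.

F


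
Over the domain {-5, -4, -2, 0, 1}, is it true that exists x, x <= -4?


Evaluate the predicate on each element: -5:True, -4:True, -2:False, 0:False, 1:False.
Witness x = -5 satisfies the predicate.

True


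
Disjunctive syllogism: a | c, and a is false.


Disjunctive syllogism: from (P ∨ Q) and ¬P, infer Q.
One disjunct, 'a', is ruled out; the other must hold.

c


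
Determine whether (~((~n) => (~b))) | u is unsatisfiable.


Truth table over {b, n, u}:
b | n | u | φ
-------------
False | False | False | False
True | False | False | True
False | True | False | False
True | True | False | False
False | False | True | True
True | False | True | True
False | True | True | True
True | True | True | True
Satisfying assignment at row 2: b=True, n=False, u=False gives True.

No, it is not a contradiction.


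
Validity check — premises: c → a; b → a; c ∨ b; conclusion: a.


This matches the form of proof by cases: the conclusion follows in every model of the premises.

Valid.


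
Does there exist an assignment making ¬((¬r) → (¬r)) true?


Check all 2 assignments over {r}:
r | φ
-----
F | F
T | F
No assignment makes the formula true.

Unsatisfiable.


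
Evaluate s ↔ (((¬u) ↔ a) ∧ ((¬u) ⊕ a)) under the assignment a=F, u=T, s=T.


Substitute a=F, u=T, s=T:
¬u = F
(¬u) ↔ a = F ↔ F = T
¬u = F
(¬u) ⊕ a = F ⊕ F = F
((¬u) ↔ a) ∧ ((¬u) ⊕ a) = T ∧ F = F
s ↔ (((¬u) ↔ a) ∧ ((¬u) ⊕ a)) = T ↔ F = F

F


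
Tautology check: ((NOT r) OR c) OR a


Build the truth table over {a, c, r}:
a | c | r | φ
-------------
F | F | F | T
T | F | F | T
F | T | F | T
T | T | F | T
F | F | T | F
T | F | T | T
F | T | T | T
T | T | T | T
Counterexample at row 5: with a=F, c=F, r=T, the formula is F.

No, it is not a tautology.


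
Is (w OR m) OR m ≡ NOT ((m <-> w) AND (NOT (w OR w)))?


Compare truth tables:
m | w | φ | ψ
-------------
F | F | F | F
T | F | T | T
F | T | T | T
T | T | T | T
The columns φ and ψ agree on every row.

Yes, they are logically equivalent.


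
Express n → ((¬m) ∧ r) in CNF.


Step 1: Rewrite n → ((¬m) ∧ r) as ¬n ∨ ((¬m) ∧ r).
Step 2: Distribute ∨ over ∧.

((¬n) ∨ (¬m)) ∧ ((¬n) ∨ r)


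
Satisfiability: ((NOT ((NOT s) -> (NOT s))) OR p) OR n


Search for a satisfying assignment over {n, p, s}.
Try n=T, p=F, s=F: the formula evaluates to T.
A satisfying assignment exists.

Satisfiable.


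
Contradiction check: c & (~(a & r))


Truth table over {a, c, r}:
a | c | r | φ
-------------
False | False | False | False
True | False | False | False
False | True | False | True
True | True | False | True
False | False | True | False
True | False | True | False
False | True | True | True
True | True | True | False
Satisfying assignment at row 3: a=False, c=True, r=False gives True.

No, it is not a contradiction.


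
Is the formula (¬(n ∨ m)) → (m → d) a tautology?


Build the truth table over {d, m, n}:
d | m | n | φ
-------------
F | F | F | T
T | F | F | T
F | T | F | T
T | T | F | T
F | F | T | T
T | F | T | T
F | T | T | T
T | T | T | T
Every row evaluates to true.

Yes, it is a tautology.


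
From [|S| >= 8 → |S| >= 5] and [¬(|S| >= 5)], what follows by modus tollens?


Modus tollens: from (P → Q) and ¬Q, infer ¬P.
Q = '|S| >= 5' is denied; since P → Q, P must also fail.

Not (|S| >= 8).


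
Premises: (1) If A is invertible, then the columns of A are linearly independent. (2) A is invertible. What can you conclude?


Modus ponens: from (P → Q) and P, infer Q.
P = 'A is invertible' is asserted, and P → Q holds, so Q follows.

the columns of A are linearly independent.


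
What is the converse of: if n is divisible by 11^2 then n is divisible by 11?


The converse of (P → Q) is (Q → P). It is not in general equivalent to the original.
Here P = 'n is divisible by 11^2' and Q = 'n is divisible by 11'.

If n is divisible by 11, then n is divisible by 11^2.


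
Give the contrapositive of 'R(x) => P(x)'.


The contrapositive of (P → Q) is (¬Q → ¬P); it is logically equivalent to the original.
Here P = 'R(x)' and Q = 'P(x)'.

If not (P(x)), then not (R(x)).


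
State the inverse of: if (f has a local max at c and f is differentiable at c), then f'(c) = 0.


The inverse of (P → Q) is (¬P → ¬Q). It is equivalent to the converse, not to the original.
Here P = '(f has a local max at c and f is differentiable at c)' and Q = 'f'(c) = 0'.

If not ((f has a local max at c and f is differentiable at c)), then not (f'(c) = 0).


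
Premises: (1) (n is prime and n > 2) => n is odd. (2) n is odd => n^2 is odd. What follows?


Hypothetical syllogism: from (P → Q) and (Q → R), infer (P → R).
Chain the two implications through the shared middle term 'n is odd'.

(n is prime and n > 2) => n^2 is odd


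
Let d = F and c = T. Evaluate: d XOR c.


Exclusive or is true when exactly one operand is true.
Substitute: d=F, c=T.
F XOR T evaluates to T.

T


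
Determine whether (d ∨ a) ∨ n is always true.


Build the truth table over {a, d, n}:
a | d | n | φ
-------------
F | F | F | F
T | F | F | T
F | T | F | T
T | T | F | T
F | F | T | T
T | F | T | T
F | T | T | T
T | T | T | T
Counterexample at row 1: with a=F, d=F, n=F, the formula is F.

No, it is not a tautology.


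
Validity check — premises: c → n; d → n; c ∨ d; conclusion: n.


This matches the form of proof by cases: the conclusion follows in every model of the premises.

Valid.


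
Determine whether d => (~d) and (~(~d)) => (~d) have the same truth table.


Compare truth tables:
d | φ | ψ
---------
False | True | True
True | False | False
The columns φ and ψ agree on every row.

Yes, they are logically equivalent.


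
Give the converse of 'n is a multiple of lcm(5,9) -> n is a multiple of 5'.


The converse of (P → Q) is (Q → P). It is not in general equivalent to the original.
Here P = 'n is a multiple of lcm(5,9)' and Q = 'n is a multiple of 5'.

If n is a multiple of 5, then n is a multiple of lcm(5,9).


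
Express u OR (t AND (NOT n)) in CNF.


Step 1: Distribute ∨ over ∧: u ∨ (t ∧ (¬n)) = (u ∨ t) ∧ (u ∨ (¬n)).

(u OR t) AND (u OR (NOT n))


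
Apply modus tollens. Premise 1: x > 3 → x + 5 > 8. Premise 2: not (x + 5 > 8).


Modus tollens: from (P → Q) and ¬Q, infer ¬P.
Q = 'x + 5 > 8' is denied; since P → Q, P must also fail.

Not (x > 3).


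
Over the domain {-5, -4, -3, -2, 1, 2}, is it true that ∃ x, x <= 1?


Evaluate the predicate on each element: -5:T, -4:T, -3:T, -2:T, 1:T, 2:F.
Witness x = -5 satisfies the predicate.

T


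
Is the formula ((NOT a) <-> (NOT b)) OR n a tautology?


Build the truth table over {a, b, n}:
a | b | n | φ
-------------
F | F | F | T
T | F | F | F
F | T | F | F
T | T | F | T
F | F | T | T
T | F | T | T
F | T | T | T
T | T | T | T
Counterexample at row 2: with a=T, b=F, n=F, the formula is F.

No, it is not a tautology.


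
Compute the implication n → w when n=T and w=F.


Implication is false only when antecedent is true and consequent is false.
Substitute: n=T, w=F.
T → F evaluates to F.

F


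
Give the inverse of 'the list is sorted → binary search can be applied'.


The inverse of (P → Q) is (¬P → ¬Q). It is equivalent to the converse, not to the original.
Here P = 'the list is sorted' and Q = 'binary search can be applied'.

If not (the list is sorted), then not (binary search can be applied).


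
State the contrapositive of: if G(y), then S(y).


The contrapositive of (P → Q) is (¬Q → ¬P); it is logically equivalent to the original.
Here P = 'G(y)' and Q = 'S(y)'.

If not (S(y)), then not (G(y)).


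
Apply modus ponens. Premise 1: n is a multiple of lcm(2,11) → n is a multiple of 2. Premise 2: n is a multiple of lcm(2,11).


Modus ponens: from (P → Q) and P, infer Q.
P = 'n is a multiple of lcm(2,11)' is asserted, and P → Q holds, so Q follows.

n is a multiple of 2.


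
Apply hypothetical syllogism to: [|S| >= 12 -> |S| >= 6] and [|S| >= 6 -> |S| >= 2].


Hypothetical syllogism: from (P → Q) and (Q → R), infer (P → R).
Chain the two implications through the shared middle term '|S| >= 6'.

|S| >= 12 -> |S| >= 2


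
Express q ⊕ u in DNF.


Step 1: q ⊕ u is true exactly when they disagree: (q ∧ ¬u) ∨ (¬q ∧ u).

(q ∧ (¬u)) ∨ ((¬q) ∧ u)


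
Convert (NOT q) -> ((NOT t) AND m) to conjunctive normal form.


Step 1: Rewrite (¬q) → ((¬t) ∧ m) as ¬(¬q) ∨ ((¬t) ∧ m).
Step 2: Distribute ∨ over ∧.
Step 3: Eliminate any double negations (¬¬X = X).

(q OR (NOT t)) AND (q OR m)


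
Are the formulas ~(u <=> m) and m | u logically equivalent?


Compare truth tables:
m | u | φ | ψ
-------------
False | False | False | False
True | False | True | True
False | True | True | True
True | True | False | True
They differ at row 4 (m=True, u=True): φ=False but ψ=True.

No, they are not logically equivalent.


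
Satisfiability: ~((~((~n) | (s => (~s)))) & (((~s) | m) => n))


Search for a satisfying assignment over {m, n, s}.
Try m=False, n=False, s=False: the formula evaluates to True.
A satisfying assignment exists.

Satisfiable.


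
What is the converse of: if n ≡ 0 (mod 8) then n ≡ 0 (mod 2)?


The converse of (P → Q) is (Q → P). It is not in general equivalent to the original.
Here P = 'n ≡ 0 (mod 8)' and Q = 'n ≡ 0 (mod 2)'.

If n ≡ 0 (mod 2), then n ≡ 0 (mod 8).


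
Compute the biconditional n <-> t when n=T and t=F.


Biconditional is true when both operands have the same truth value.
Substitute: n=T, t=F.
T <-> F evaluates to F.

F


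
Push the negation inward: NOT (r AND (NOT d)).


De Morgan: the negation of a conjunction is the disjunction of the negations.
Distribute NOT across AND, flipping it to OR, and negate each literal.

(NOT r) OR d


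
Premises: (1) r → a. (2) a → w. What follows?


Hypothetical syllogism: from (P → Q) and (Q → R), infer (P → R).
Chain the two implications through the shared middle term 'a'.

r → w


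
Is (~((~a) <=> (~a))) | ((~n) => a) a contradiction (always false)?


Truth table over {a, n}:
a | n | φ
---------
False | False | False
True | False | True
False | True | True
True | True | True
Satisfying assignment at row 2: a=True, n=False gives True.

No, it is not a contradiction.


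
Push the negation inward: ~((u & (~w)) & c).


De Morgan: the negation of a conjunction is the disjunction of the negations.
Distribute ~ across &, flipping it to |, and negate each literal.

((~u) | w) | (~c)


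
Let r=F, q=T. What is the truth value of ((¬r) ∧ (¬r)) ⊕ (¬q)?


Substitute r=F, q=T:
¬r = T
¬r = T
(¬r) ∧ (¬r) = T ∧ T = T
¬q = F
((¬r) ∧ (¬r)) ⊕ (¬q) = T ⊕ F = T

T


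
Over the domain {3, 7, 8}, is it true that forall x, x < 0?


Evaluate the predicate on each element: 3:False, 7:False, 8:False.
Counterexample x = 3 fails the predicate.

False


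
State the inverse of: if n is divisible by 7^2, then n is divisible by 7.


The inverse of (P → Q) is (¬P → ¬Q). It is equivalent to the converse, not to the original.
Here P = 'n is divisible by 7^2' and Q = 'n is divisible by 7'.

If not (n is divisible by 7^2), then not (n is divisible by 7).


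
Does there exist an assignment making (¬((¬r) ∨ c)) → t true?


Search for a satisfying assignment over {c, r, t}.
Try c=F, r=F, t=F: the formula evaluates to T.
A satisfying assignment exists.

Satisfiable.


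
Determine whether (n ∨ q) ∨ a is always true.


Build the truth table over {a, n, q}:
a | n | q | φ
-------------
F | F | F | F
T | F | F | T
F | T | F | T
T | T | F | T
F | F | T | T
T | F | T | T
F | T | T | T
T | T | T | T
Counterexample at row 1: with a=F, n=F, q=F, the formula is F.

No, it is not a tautology.


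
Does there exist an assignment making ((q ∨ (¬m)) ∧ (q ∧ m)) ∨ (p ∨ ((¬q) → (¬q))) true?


Search for a satisfying assignment over {m, p, q}.
Try m=F, p=F, q=F: the formula evaluates to T.
A satisfying assignment exists.

Satisfiable.


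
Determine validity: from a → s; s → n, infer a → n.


This matches the form of hypothetical syllogism: the conclusion follows in every model of the premises.

Valid.


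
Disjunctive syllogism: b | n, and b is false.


Disjunctive syllogism: from (P ∨ Q) and ¬P, infer Q.
One disjunct, 'b', is ruled out; the other must hold.

n


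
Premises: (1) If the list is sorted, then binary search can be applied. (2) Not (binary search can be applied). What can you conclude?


Modus tollens: from (P → Q) and ¬Q, infer ¬P.
Q = 'binary search can be applied' is denied; since P → Q, P must also fail.

Not (the list is sorted).


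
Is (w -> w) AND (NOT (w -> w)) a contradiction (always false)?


Truth table over {w}:
w | φ
-----
F | F
T | F
Every row is false.

Yes, it is a contradiction.


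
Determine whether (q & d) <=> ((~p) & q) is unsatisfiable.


Truth table over {d, p, q}:
d | p | q | φ
-------------
False | False | False | True
True | False | False | True
False | True | False | True
True | True | False | True
False | False | True | False
True | False | True | True
False | True | True | True
True | True | True | False
Satisfying assignment at row 1: d=False, p=False, q=False gives True.

No, it is not a contradiction.


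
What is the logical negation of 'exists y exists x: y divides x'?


Negation flips each quantifier (∀↔∃) and negates the inner predicate.
¬(exists y exists x: φ) = forall y forall x: ¬φ.

forall y forall x: ~(y divides x)


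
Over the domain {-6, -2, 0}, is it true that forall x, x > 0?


Evaluate the predicate on each element: -6:False, -2:False, 0:False.
Counterexample x = -6 fails the predicate.

False


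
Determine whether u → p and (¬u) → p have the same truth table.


Compare truth tables:
p | u | φ | ψ
-------------
F | F | T | F
T | F | T | T
F | T | F | T
T | T | T | T
They differ at row 1 (p=F, u=F): φ=T but ψ=F.

No, they are not logically equivalent.


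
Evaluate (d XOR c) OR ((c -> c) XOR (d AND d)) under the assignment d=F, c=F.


Substitute d=F, c=F:
d XOR c = F XOR F = F
c -> c = F -> F = T
d AND d = F AND F = F
(c -> c) XOR (d AND d) = T XOR F = T
(d XOR c) OR ((c -> c) XOR (d AND d)) = F OR T = T

T


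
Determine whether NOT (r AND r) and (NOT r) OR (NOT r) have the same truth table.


Compare truth tables:
r | φ | ψ
---------
F | T | T
T | F | F
The columns φ and ψ agree on every row.

Yes, they are logically equivalent.


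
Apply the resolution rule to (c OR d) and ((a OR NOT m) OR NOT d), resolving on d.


The clauses contain complementary literals d and NOTd.
Resolution eliminates this pair and disjoins the remaining literals (merging duplicates).

((c OR NOT m) OR a)
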